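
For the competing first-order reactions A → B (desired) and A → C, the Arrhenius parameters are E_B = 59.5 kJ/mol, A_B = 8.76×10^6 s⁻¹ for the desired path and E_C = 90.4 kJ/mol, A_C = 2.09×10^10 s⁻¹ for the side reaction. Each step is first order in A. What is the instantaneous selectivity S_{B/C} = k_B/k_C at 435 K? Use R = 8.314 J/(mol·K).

2.15

With equal orders, S_{B/C} = k_B/k_C = (A_B/A_C)·exp[(E_C−E_B)/(RT)].
(E_C−E_B)/(RT) = (90.4−59.5)×10³/(8.314×435) = 30900/3617 = 8.544.
k_B/k_C = (8.76×10^6/2.09×10^10)·exp(8.544) = 4.191×10^-4 × 5136 = 2.15.
Since E_B < E_C, lowering the temperature improves selectivity toward B.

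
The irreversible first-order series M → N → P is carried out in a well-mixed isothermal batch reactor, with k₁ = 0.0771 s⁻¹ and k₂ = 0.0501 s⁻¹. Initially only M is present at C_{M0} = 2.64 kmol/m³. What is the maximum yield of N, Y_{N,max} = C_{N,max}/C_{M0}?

For a first-order series the maximum intermediate yield is C_{N,max}/C_{M0} = (k₁/k₂)^[k₂/(k₂−k₁)].
= (0.0771/0.0501)^(0.0501/(0.0501−0.0771)) = (1.539)^(-1.856) = 0.4494.

0.449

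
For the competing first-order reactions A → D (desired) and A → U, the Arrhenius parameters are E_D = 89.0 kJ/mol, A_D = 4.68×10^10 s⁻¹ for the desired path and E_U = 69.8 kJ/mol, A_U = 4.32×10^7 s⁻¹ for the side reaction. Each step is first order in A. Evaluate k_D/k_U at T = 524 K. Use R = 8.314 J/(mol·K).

13.2

k_D/k_U = (A_D/A_U)·exp[−(E_D−E_U)/(RT)] = (A_D/A_U)·exp[(E_U−E_D)/(RT)].
(E_U−E_D)/(RT) = (69.8−89.0)×10³/(8.314×524) = -19200/4357 = -4.407.
k_D/k_U = (4.68×10^10/4.32×10^7)·exp(-4.407) = 1083 × 0.01219 = 13.2.
Since E_D > E_U, raising the temperature improves selectivity toward D.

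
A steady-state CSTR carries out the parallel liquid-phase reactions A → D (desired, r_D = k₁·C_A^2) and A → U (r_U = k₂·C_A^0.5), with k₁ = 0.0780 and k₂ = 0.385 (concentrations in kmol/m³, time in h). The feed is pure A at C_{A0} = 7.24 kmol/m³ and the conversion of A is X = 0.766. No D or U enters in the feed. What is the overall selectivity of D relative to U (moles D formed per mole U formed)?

Exit C_A = C_{A0}(1−X) = 7.24×0.234 = 1.694 kmol/m³.
A CSTR operates uniformly at the exit composition, giving r_D = 0.2239 and r_U = 0.5011 (each k·C_A^n at C_A = 1.694).
Overall selectivity = C_D/C_U = r_Dτ/(r_Uτ) = r_D/r_U = 0.447.

0.447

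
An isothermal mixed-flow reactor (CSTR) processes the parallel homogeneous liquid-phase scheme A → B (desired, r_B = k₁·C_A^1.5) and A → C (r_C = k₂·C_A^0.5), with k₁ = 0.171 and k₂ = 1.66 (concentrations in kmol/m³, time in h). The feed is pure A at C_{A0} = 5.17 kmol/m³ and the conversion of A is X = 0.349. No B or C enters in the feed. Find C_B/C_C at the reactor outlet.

0.347

Exit C_A = C_{A0}(1−X) = 5.17×0.651 = 3.366 kmol/m³.
Rates in a CSTR are evaluated at the outlet concentration: r_B = 0.171×3.366^1.5 = 1.056, r_C = 1.66×3.366^0.5 = 3.045.
Overall selectivity = C_B/C_C = r_Bτ/(r_Cτ) = r_B/r_C = 0.347.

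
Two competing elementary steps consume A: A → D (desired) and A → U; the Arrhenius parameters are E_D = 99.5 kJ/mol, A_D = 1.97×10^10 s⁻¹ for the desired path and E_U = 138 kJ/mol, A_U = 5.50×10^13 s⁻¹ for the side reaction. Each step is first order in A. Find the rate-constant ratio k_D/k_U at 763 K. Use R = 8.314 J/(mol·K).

k_D/k_U = (A_D/A_U)·exp[−(E_D−E_U)/(RT)] = (A_D/A_U)·exp[(E_U−E_D)/(RT)].
(E_U−E_D)/(RT) = (138−99.5)×10³/(8.314×763) = 38500/6344 = 6.069.
k_D/k_U = (1.97×10^10/5.50×10^13)·exp(6.069) = 3.582×10^-4 × 432.3 = 0.155.

0.155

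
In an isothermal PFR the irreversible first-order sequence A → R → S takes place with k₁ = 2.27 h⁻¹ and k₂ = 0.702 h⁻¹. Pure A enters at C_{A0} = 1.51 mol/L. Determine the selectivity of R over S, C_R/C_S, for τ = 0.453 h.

The intermediate concentration in a first-order A→B→C sequence is C_R = k₁C_{A0}(e^(−k₁τ) − e^(−k₂τ))/(k₂−k₁).
e^(−k₁τ) = e^(−2.27×0.453) = e^(−1.028) = 0.3576; e^(−k₂τ) = e^(−0.3180) = 0.7276.
C_R = 2.27×1.51/(0.702−2.27) × (0.3576−0.7276) = (-2.186)×(-0.3700) = 0.8088 mol/L.
C_A = C_{A0}e^(−k₁τ) = 0.5400 mol/L, so C_S = C_{A0}−C_A−C_R = 0.1612 mol/L; C_R/C_S = 5.02.

5.02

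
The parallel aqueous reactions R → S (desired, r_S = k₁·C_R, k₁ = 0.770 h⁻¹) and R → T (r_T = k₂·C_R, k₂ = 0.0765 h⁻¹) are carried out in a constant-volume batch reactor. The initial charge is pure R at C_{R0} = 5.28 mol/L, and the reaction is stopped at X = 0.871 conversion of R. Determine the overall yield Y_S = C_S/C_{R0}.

0.792

C_R = C_{R0}(1−X) = 0.6811 mol/L.
Both paths are first order in R, so the instantaneous fraction to S is constant: dC_S/d(−C_R) = k₁/(k₁+k₂) = 0.9096.
C_S = 0.9096·(C_{R0}−C_R) = 0.9096×4.599 = 4.18 mol/L.
Y_S = C_S/C_{R0} = 4.183/5.28 = 0.792.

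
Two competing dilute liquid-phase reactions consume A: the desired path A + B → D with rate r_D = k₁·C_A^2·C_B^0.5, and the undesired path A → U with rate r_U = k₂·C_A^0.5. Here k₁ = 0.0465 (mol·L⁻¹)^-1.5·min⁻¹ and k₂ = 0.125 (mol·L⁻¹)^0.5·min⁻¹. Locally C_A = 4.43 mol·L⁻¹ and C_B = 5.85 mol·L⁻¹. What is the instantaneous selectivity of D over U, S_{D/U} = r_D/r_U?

8.39

S_{D/U} = r_D/r_U = (k₁·C_A^2·C_B^0.5)/(k₂·C_A^0.5) = (k₁/k₂)·C_A^1.5·C_B^0.5.
= (0.0465×4.430^2×5.850^0.5) / (0.125×4.430^0.5) = 2.207/0.2631 = 8.39.
Since the desired path is higher order in A, keeping C_A high (PFR or concentrated feed) favours D.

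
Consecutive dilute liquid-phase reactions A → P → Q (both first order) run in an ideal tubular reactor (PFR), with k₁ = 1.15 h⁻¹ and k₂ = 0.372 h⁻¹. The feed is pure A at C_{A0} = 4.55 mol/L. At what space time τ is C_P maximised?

The intermediate peaks when r₁ = r₂, i.e. k₁e^(−k₁τ) = k₂e^(−k₂τ), giving τ_opt = ln(k₂/k₁)/(k₂−k₁).
= ln(0.372/1.15)/(0.372−1.15) = ln(0.3235)/-0.7780 = -1.129/-0.7780 = 1.45 h.

1.45 h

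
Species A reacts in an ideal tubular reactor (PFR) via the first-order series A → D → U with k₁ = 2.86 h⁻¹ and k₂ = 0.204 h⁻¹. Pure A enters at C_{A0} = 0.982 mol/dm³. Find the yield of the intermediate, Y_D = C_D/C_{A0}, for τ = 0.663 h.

0.779

Solving the coupled first-order balances gives C_D(τ) = [k₁/(k₂−k₁)]·C_{A0}·(e^(−k₁τ) − e^(−k₂τ)).
e^(−k₁τ) = e^(−2.86×0.663) = e^(−1.896) = 0.1501; e^(−k₂τ) = e^(−0.1353) = 0.8735.
C_D = 2.86×0.982/(0.204−2.86) × (0.1501−0.8735) = (-1.057)×(-0.7234) = 0.7649 mol/dm³.
Y_D = C_D/C_{A0} = 0.7649/0.982 = 0.779.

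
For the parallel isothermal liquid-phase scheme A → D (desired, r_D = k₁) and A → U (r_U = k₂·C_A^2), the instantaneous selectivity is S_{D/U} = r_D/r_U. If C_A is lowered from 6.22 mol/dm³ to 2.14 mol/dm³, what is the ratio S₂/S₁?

8.45

S_{D/U} = (k₁/k₂)·C_A^-2, so S₂/S₁ = (C_{A,2}/C_{A,1})^-2.
= (2.14/6.22)^(-2) = (0.3441)^(-2) = 8.45.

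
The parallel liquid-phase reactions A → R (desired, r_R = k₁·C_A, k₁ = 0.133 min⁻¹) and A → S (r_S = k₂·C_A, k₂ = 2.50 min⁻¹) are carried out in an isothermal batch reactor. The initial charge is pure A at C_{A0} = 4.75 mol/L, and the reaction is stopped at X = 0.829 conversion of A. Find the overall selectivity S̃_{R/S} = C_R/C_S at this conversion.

0.0532

C_A = C_{A0}(1−X) = 0.8123 mol/L.
Both paths are first order in A, so the instantaneous fraction to R is constant: dC_R/d(−C_A) = k₁/(k₁+k₂) = 0.05051.
C_R = 0.05051·(C_{A0}−C_A) = 0.05051×3.938 = 0.199 mol/L.
C_S = (C_{A0}−C_A)−C_R = 3.739 mol/L; S̃_{R/S} = 0.1989/3.739 = 0.0532.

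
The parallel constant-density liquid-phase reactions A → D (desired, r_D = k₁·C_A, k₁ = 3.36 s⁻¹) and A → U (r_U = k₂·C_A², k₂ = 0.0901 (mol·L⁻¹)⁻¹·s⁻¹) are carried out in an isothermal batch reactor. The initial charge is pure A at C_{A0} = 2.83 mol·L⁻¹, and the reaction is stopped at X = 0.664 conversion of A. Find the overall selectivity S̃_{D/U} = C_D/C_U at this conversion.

C_A = C_{A0}(1−X) = 0.9509 mol·L⁻¹.
Along a PFR/batch, dC_D/dC_A = −r_D/(r_D+r_U) = −k₁/(k₁+k₂·C_A).
Integrating from C_{A0} to C_A: C_D = (3.36/0.0901)·ln[(3.36+0.0901·2.83)/(3.36+0.0901·0.951)] = 37.29·ln(3.615/3.446) = 1.789 mol·L⁻¹.
C_U = (C_{A0}−C_A)−C_D = 0.09032 mol·L⁻¹; S̃_{D/U} = 1.789/0.09032 = 19.8.

19.8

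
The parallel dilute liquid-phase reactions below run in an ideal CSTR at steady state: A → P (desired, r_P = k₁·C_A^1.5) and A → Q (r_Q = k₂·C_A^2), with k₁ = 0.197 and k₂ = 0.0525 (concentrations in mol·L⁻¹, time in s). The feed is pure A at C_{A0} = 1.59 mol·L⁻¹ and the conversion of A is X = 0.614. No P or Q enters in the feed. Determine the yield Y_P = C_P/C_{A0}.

Exit C_A = C_{A0}(1−X) = 1.59×0.386 = 0.6137 mol·L⁻¹.
A CSTR operates uniformly at the exit composition, giving r_P = 0.09472 and r_Q = 0.01978 (each k·C_A^n at C_A = 0.6137).
Fraction of consumed A going to P: r_P/(r_P+r_Q) = 0.8273.
C_P = 0.8273·C_{A0}·X = 0.8273×1.59×0.614 = 0.808 mol·L⁻¹; Y_P = C_P/C_{A0} = 0.508.

0.508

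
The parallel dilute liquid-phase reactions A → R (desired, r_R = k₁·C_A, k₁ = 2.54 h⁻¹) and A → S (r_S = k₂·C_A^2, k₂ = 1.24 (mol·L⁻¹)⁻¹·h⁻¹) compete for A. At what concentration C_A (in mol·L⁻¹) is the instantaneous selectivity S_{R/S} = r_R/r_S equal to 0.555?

S_{R/S} = (k₁/k₂)·C_A⁻¹ ⇒ C_A = (S·k₂/k₁)^(-1).
= (0.555×1.24/2.54)^(-1) = (0.2709)^(-1) = 3.69 mol·L⁻¹.

3.69 mol·L⁻¹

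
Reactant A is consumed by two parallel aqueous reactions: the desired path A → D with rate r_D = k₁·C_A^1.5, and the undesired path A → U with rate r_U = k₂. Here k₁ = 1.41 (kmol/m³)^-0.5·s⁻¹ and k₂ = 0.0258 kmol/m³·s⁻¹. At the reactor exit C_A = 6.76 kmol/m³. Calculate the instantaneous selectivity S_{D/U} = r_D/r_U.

S_{D/U} = r_D/r_U = (k₁·C_A^1.5)/(k₂) = (k₁/k₂)·C_A^1.5.
= (1.41×6.760^1.5) / (0.0258) = 24.78/0.02580 = 961.
Since the desired path is higher order in A, keeping C_A high (PFR or concentrated feed) favours D.

961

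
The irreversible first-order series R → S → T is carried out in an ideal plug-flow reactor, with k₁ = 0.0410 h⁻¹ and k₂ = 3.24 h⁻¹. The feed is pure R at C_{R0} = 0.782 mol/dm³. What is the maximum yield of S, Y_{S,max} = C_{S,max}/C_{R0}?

0.0120

At the optimum, C_{S,max}/C_{R0} = (k₁/k₂)^[k₂/(k₂−k₁)].
= (0.0410/3.24)^(3.24/(3.24−0.0410)) = (0.01265)^(1.013) = 0.01197.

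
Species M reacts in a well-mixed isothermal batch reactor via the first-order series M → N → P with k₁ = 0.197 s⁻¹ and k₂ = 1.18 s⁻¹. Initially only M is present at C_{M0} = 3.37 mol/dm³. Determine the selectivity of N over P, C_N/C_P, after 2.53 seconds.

For first-order series with pure M initially, C_N(t) = k₁C_{M0}/(k₂−k₁)·(e^(−k₁t) − e^(−k₂t)).
e^(−k₁t) = e^(−0.197×2.53) = e^(−0.4984) = 0.6075; e^(−k₂t) = e^(−2.985) = 0.05052.
C_N = 0.197×3.37/(1.18−0.197) × (0.6075−0.05052) = 0.6754×0.5570 = 0.3762 mol/dm³.
C_M = C_{M0}e^(−k₁t) = 2.047 mol/dm³, so C_P = C_{M0}−C_M−C_N = 0.9466 mol/dm³; C_N/C_P = 0.397.

0.397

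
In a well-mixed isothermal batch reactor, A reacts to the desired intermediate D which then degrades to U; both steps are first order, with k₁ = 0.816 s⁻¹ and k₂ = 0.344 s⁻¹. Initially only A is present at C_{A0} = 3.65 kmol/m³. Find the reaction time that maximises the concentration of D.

Setting dC_D/dt = 0 gives t_opt = ln(k₂/k₁)/(k₂−k₁).
= ln(0.344/0.816)/(0.344−0.816) = ln(0.4216)/-0.4720 = -0.8638/-0.4720 = 1.83 s.

1.83 s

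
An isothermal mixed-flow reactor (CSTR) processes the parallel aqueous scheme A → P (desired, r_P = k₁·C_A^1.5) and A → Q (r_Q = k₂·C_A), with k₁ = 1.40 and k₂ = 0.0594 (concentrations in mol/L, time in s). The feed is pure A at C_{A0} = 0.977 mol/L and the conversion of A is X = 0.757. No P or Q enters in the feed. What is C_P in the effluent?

0.680 mol/L

Exit C_A = C_{A0}(1−X) = 0.977×0.243 = 0.2374 mol/L.
In a CSTR the entire volume is at exit conditions, so r_P = 1.40×0.2374^1.5 = 0.1619 and r_Q = 0.0594×0.2374 = 0.01410.
Fraction of consumed A going to P: r_P/(r_P+r_Q) = 0.9199.
C_P = 0.9199·C_{A0}·X = 0.9199×0.977×0.757 = 0.680 mol/L.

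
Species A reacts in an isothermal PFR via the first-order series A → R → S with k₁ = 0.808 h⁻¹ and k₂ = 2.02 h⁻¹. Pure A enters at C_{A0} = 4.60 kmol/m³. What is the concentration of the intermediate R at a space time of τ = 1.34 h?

0.834 kmol/m³

The intermediate concentration in a first-order A→B→C sequence is C_R = k₁C_{A0}(e^(−k₁τ) − e^(−k₂τ))/(k₂−k₁).
e^(−k₁τ) = e^(−0.808×1.34) = e^(−1.083) = 0.3387; e^(−k₂τ) = e^(−2.707) = 0.06675.
C_R = 0.808×4.60/(2.02−0.808) × (0.3387−0.06675) = 3.067×0.2719 = 0.8339 kmol/m³.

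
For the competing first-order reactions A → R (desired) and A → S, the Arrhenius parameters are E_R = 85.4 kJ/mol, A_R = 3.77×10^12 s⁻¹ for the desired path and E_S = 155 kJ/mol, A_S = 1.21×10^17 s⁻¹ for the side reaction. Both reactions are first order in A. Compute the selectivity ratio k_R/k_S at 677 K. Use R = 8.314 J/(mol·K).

7.31

With equal orders, S_{R/S} = k_R/k_S = (A_R/A_S)·exp[(E_S−E_R)/(RT)].
(E_S−E_R)/(RT) = (155−85.4)×10³/(8.314×677) = 69600/5629 = 12.37.
k_R/k_S = (3.77×10^12/1.21×10^17)·exp(12.37) = 3.116×10^-5 × 2.346×10^5 = 7.31.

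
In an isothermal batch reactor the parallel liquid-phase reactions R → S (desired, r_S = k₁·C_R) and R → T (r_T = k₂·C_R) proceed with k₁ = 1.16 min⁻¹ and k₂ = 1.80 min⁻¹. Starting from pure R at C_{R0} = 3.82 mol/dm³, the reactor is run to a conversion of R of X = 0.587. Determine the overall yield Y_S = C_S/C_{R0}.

0.230

C_R = C_{R0}(1−X) = 1.578 mol/dm³.
Both paths are first order in R, so the instantaneous fraction to S is constant: dC_S/d(−C_R) = k₁/(k₁+k₂) = 0.3919.
C_S = 0.3919·(C_{R0}−C_R) = 0.3919×2.242 = 0.879 mol/dm³.
Y_S = C_S/C_{R0} = 0.8788/3.82 = 0.230.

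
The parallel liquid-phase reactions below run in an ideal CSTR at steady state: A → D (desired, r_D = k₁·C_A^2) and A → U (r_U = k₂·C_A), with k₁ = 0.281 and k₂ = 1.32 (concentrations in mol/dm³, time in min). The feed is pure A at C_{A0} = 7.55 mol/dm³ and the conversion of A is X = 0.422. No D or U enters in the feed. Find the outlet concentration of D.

Exit C_A = C_{A0}(1−X) = 7.55×0.578 = 4.364 mol/dm³.
A CSTR operates uniformly at the exit composition, giving r_D = 5.351 and r_U = 5.760 (each k·C_A^n at C_A = 4.364).
Fraction of consumed A going to D: r_D/(r_D+r_U) = 0.4816.
C_D = 0.4816·C_{A0}·X = 0.4816×7.55×0.422 = 1.53 mol/dm³.

1.53 mol/dm³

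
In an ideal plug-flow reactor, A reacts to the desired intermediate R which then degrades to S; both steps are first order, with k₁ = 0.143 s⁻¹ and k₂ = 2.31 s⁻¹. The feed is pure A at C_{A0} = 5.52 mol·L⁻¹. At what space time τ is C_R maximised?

Setting dC_R/dτ = 0 gives τ_opt = ln(k₂/k₁)/(k₂−k₁).
= ln(2.31/0.143)/(2.31−0.143) = ln(16.15)/2.167 = 2.782/2.167 = 1.28 s.

1.28 s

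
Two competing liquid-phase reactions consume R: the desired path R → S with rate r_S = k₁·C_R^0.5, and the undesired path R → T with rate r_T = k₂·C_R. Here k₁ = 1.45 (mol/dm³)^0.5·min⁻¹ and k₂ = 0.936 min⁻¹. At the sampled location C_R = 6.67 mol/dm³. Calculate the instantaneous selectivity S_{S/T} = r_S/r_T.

S_{S/T} = r_S/r_T = (k₁·C_R^0.5)/(k₂·C_R) = (k₁/k₂)·C_R^-0.5.
= (1.45×6.670^0.5) / (0.936×6.670) = 3.745/6.243 = 0.600.
The undesired path is higher order in R, so low C_R (CSTR or dilute feed) favours S.

0.600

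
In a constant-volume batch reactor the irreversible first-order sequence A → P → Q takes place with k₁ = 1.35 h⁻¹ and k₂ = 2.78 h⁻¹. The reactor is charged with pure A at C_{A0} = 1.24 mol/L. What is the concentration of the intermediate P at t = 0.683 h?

Solving the coupled first-order balances gives C_P(t) = [k₁/(k₂−k₁)]·C_{A0}·(e^(−k₁t) − e^(−k₂t)).
e^(−k₁t) = e^(−1.35×0.683) = e^(−0.9221) = 0.3977; e^(−k₂t) = e^(−1.899) = 0.1498.
C_P = 1.35×1.24/(2.78−1.35) × (0.3977−0.1498) = 1.171×0.2479 = 0.2903 mol/L.

0.290 mol/L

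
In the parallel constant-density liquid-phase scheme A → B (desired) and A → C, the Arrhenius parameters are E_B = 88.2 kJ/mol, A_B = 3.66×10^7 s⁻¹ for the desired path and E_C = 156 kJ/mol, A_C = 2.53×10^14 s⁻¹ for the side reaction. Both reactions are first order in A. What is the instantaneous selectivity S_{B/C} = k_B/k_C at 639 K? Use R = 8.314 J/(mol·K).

k_B/k_C = (A_B/A_C)·exp[−(E_B−E_C)/(RT)] = (A_B/A_C)·exp[(E_C−E_B)/(RT)].
(E_C−E_B)/(RT) = (156−88.2)×10³/(8.314×639) = 67800/5313 = 12.76.
k_B/k_C = (3.66×10^7/2.53×10^14)·exp(12.76) = 1.447×10^-7 × 3.487×10^5 = 0.0504.
Since E_B < E_C, lowering the temperature improves selectivity toward B.

0.0504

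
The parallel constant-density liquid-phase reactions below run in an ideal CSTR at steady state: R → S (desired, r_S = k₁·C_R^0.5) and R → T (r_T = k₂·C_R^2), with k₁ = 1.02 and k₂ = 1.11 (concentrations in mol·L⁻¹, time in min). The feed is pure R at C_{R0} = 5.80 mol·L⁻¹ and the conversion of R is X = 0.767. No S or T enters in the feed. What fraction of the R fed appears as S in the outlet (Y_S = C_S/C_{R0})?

Exit C_R = C_{R0}(1−X) = 5.80×0.233 = 1.351 mol·L⁻¹.
Rates in a CSTR are evaluated at the outlet concentration: r_S = 1.02×1.351^0.5 = 1.186, r_T = 1.11×1.351^2 = 2.027.
Fraction of consumed R going to S: r_S/(r_S+r_T) = 0.3691.
C_S = 0.3691·C_{R0}·X = 0.3691×5.80×0.767 = 1.64 mol·L⁻¹; Y_S = C_S/C_{R0} = 0.283.

0.283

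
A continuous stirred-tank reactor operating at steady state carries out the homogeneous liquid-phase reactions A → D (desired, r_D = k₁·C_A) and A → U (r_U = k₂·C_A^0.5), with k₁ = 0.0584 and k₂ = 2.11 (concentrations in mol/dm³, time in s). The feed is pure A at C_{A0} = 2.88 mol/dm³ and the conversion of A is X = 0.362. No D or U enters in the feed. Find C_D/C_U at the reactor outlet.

0.0375

Exit C_A = C_{A0}(1−X) = 2.88×0.638 = 1.837 mol/dm³.
In a CSTR the entire volume is at exit conditions, so r_D = 0.0584×1.837 = 0.1073 and r_U = 2.11×1.837^0.5 = 2.860.
Overall selectivity = C_D/C_U = r_Dτ/(r_Uτ) = r_D/r_U = 0.0375.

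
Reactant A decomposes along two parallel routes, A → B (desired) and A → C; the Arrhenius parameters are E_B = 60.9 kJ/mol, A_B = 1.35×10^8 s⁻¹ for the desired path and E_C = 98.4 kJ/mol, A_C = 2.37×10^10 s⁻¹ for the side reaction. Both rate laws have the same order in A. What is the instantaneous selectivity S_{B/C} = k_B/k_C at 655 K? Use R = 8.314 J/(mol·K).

With equal orders, S_{B/C} = k_B/k_C = (A_B/A_C)·exp[(E_C−E_B)/(RT)].
(E_C−E_B)/(RT) = (98.4−60.9)×10³/(8.314×655) = 37500/5446 = 6.886.
k_B/k_C = (1.35×10^8/2.37×10^10)·exp(6.886) = 0.005696 × 978.7 = 5.57.

5.57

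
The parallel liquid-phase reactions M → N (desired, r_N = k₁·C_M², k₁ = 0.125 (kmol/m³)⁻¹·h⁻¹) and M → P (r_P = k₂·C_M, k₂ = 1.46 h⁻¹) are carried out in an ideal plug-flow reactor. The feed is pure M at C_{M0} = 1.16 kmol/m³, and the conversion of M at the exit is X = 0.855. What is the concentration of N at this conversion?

C_M = C_{M0}(1−X) = 0.1682 kmol/m³.
Along a PFR/batch, dC_P/dC_M = −r_P/(r_N+r_P) = −k₂/(k₂+k₁·C_M).
Integrating from C_{M0} to C_M: C_P = (1.46/0.125)·ln[(1.46+0.125·1.16)/(1.46+0.125·0.168)] = 11.68·ln(1.605/1.481) = 0.9389 kmol/m³.
Then C_N = (C_{M0}−C_M) − C_P = 0.9918 − 0.9389 = 0.05285 kmol/m³.

0.0529 kmol/m³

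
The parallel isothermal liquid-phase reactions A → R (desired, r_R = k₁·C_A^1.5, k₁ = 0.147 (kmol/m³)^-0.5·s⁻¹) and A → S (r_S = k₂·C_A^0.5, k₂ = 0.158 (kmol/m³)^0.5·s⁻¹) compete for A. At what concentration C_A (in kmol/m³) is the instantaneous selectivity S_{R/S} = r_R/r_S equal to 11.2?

12.0 kmol/m³

S_{R/S} = (k₁/k₂)·C_A ⇒ C_A = S·k₂/k₁.
= 11.2×0.158/0.147 = 12.0 kmol/m³.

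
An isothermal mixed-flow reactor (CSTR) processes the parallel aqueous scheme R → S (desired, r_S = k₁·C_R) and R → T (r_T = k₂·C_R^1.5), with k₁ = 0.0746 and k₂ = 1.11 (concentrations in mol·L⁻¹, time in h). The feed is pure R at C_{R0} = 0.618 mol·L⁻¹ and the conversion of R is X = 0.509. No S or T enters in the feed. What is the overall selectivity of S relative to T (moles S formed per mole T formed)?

Exit C_R = C_{R0}(1−X) = 0.618×0.491 = 0.3034 mol·L⁻¹.
A CSTR operates uniformly at the exit composition, giving r_S = 0.02264 and r_T = 0.1855 (each k·C_R^n at C_R = 0.3034).
Overall selectivity = C_S/C_T = r_Sτ/(r_Tτ) = r_S/r_T = 0.122.

0.122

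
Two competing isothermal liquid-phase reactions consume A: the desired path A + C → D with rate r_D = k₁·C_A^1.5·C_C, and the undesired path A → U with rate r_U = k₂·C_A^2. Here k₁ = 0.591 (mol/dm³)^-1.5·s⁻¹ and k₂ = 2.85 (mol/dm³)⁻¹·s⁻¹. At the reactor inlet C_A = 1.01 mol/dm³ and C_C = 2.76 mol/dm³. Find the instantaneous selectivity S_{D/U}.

S_{D/U} = r_D/r_U = (k₁·C_A^1.5·C_C)/(k₂·C_A^2) = (k₁/k₂)·C_A^-0.5·C_C.
= (0.591×1.010^1.5×2.760) / (2.85×1.010^2) = 1.656/2.907 = 0.569.
The undesired path is higher order in A, so low C_A (CSTR or dilute feed) favours D.

0.569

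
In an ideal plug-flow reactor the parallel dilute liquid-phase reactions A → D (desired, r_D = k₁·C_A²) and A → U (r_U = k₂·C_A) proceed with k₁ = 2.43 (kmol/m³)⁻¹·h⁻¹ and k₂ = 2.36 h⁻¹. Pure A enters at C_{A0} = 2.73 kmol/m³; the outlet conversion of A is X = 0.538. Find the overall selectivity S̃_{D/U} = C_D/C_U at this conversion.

1.99

C_A = C_{A0}(1−X) = 1.261 kmol/m³.
Along a PFR/batch, dC_U/dC_A = −r_U/(r_D+r_U) = −k₂/(k₂+k₁·C_A).
Integrating from C_{A0} to C_A: C_U = (2.36/2.43)·ln[(2.36+2.43·2.73)/(2.36+2.43·1.26)] = 0.9712·ln(8.994/5.425) = 0.4910 kmol/m³.
Then C_D = (C_{A0}−C_A) − C_U = 1.469 − 0.4910 = 0.9777 kmol/m³.
S̃_{D/U} = C_D/C_U = 0.9777/0.4910 = 1.99.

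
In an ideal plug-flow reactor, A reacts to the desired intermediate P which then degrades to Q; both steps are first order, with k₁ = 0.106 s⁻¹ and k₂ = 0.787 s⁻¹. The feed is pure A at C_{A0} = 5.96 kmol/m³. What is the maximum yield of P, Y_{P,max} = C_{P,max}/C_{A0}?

0.0986

For a first-order series the maximum intermediate yield is C_{P,max}/C_{A0} = (k₁/k₂)^[k₂/(k₂−k₁)].
= (0.106/0.787)^(0.787/(0.787−0.106)) = (0.1347)^(1.156) = 0.09858.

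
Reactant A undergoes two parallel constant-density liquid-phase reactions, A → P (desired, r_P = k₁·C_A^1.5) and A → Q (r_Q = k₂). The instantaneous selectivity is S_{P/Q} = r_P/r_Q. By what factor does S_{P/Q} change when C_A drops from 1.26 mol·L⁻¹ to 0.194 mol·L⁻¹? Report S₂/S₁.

S_{P/Q} = (k₁/k₂)·C_A^1.5, so S₂/S₁ = (C_{A,2}/C_{A,1})^1.5.
= (0.194/1.26)^1.5 = (0.1540)^1.5 = 0.0604.

0.0604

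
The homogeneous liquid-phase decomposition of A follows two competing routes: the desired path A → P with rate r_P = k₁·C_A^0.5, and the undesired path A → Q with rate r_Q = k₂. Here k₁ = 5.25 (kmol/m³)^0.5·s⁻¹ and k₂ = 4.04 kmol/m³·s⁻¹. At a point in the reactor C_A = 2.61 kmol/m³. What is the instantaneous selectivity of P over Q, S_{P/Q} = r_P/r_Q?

S_{P/Q} = r_P/r_Q = (k₁·C_A^0.5)/(k₂) = (k₁/k₂)·C_A^0.5.
= (5.25×2.610^0.5) / (4.04) = 8.482/4.040 = 2.10.
Since the desired path is higher order in A, keeping C_A high (PFR or concentrated feed) favours P.

2.10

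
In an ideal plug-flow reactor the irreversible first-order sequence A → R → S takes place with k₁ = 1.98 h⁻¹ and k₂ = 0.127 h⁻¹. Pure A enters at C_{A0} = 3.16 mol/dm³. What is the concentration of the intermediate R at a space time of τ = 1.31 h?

The intermediate concentration in a first-order A→B→C sequence is C_R = k₁C_{A0}(e^(−k₁τ) − e^(−k₂τ))/(k₂−k₁).
e^(−k₁τ) = e^(−1.98×1.31) = e^(−2.594) = 0.07474; e^(−k₂τ) = e^(−0.1664) = 0.8467.
C_R = 1.98×3.16/(0.127−1.98) × (0.07474−0.8467) = (-3.377)×(-0.7720) = 2.607 mol/dm³.

2.61 mol/dm³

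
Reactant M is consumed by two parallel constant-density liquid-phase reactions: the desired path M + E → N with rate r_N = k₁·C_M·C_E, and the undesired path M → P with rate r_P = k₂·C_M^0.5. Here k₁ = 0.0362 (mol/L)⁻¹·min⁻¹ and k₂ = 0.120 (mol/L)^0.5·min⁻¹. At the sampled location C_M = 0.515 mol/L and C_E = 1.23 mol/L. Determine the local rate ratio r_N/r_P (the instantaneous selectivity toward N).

0.266

S_{N/P} = r_N/r_P = (k₁·C_M·C_E)/(k₂·C_M^0.5) = (k₁/k₂)·C_M^0.5·C_E.
= (0.0362×0.5150×1.230) / (0.120×0.5150^0.5) = 0.02293/0.08612 = 0.266.
Since the desired path is higher order in M, keeping C_M high (PFR or concentrated feed) favours N.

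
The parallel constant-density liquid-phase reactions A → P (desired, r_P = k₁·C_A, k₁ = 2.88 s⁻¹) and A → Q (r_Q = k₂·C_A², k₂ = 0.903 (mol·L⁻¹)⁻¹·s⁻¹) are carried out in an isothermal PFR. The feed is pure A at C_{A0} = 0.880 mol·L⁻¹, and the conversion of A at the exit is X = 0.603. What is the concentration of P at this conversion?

0.446 mol·L⁻¹

C_A = C_{A0}(1−X) = 0.3494 mol·L⁻¹.
Along a PFR/batch, dC_P/dC_A = −r_P/(r_P+r_Q) = −k₁/(k₁+k₂·C_A).
Integrating from C_{A0} to C_A: C_P = (2.88/0.903)·ln[(2.88+0.903·0.880)/(2.88+0.903·0.349)] = 3.189·ln(3.675/3.195) = 0.4456 mol·L⁻¹.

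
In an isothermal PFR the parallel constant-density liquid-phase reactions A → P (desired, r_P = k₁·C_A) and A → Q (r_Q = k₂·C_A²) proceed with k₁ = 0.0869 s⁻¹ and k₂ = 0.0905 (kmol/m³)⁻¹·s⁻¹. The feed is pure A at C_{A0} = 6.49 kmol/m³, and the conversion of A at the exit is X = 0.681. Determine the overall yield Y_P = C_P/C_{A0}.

C_A = C_{A0}(1−X) = 2.070 kmol/m³.
Along a PFR/batch, dC_P/dC_A = −r_P/(r_P+r_Q) = −k₁/(k₁+k₂·C_A).
Integrating from C_{A0} to C_A: C_P = (0.0869/0.0905)·ln[(0.0869+0.0905·6.49)/(0.0869+0.0905·2.07)] = 0.9602·ln(0.6742/0.2743) = 0.8637 kmol/m³.
Y_P = C_P/C_{A0} = 0.8637/6.49 = 0.133.

0.133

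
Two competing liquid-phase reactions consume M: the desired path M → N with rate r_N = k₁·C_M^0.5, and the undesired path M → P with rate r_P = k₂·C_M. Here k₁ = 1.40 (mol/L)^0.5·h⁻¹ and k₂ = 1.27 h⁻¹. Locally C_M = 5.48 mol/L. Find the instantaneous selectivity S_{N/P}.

0.471

S_{N/P} = r_N/r_P = (k₁·C_M^0.5)/(k₂·C_M) = (k₁/k₂)·C_M^-0.5.
= (1.40×5.480^0.5) / (1.27×5.480) = 3.277/6.960 = 0.471.
The undesired path is higher order in M, so low C_M (CSTR or dilute feed) favours N.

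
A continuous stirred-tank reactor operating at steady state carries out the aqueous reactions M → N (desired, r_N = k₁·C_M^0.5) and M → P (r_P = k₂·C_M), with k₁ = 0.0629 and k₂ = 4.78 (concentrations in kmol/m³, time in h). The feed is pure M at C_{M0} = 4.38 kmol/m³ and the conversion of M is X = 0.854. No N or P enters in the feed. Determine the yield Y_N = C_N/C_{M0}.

Exit C_M = C_{M0}(1−X) = 4.38×0.146 = 0.6395 kmol/m³.
A CSTR operates uniformly at the exit composition, giving r_N = 0.05030 and r_P = 3.057 (each k·C_M^n at C_M = 0.6395).
Fraction of consumed M going to N: r_N/(r_N+r_P) = 0.01619.
C_N = 0.01619·C_{M0}·X = 0.01619×4.38×0.854 = 0.0606 kmol/m³; Y_N = C_N/C_{M0} = 0.0138.

0.0138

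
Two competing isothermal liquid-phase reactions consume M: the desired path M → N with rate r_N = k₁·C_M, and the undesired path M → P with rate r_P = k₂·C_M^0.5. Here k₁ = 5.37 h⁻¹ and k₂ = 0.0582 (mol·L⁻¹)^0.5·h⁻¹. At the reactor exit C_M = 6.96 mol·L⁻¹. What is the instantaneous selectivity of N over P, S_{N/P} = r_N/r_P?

S_{N/P} = r_N/r_P = (k₁·C_M)/(k₂·C_M^0.5) = (k₁/k₂)·C_M^0.5.
= (5.37×6.960) / (0.0582×6.960^0.5) = 37.38/0.1535 = 243.
Since the desired path is higher order in M, keeping C_M high (PFR or concentrated feed) favours N.

243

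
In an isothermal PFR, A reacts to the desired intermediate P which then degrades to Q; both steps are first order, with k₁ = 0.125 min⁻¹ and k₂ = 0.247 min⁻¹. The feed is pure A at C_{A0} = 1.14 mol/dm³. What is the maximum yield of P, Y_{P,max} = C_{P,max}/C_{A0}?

0.252

At the optimum, C_{P,max}/C_{A0} = (k₁/k₂)^[k₂/(k₂−k₁)].
= (0.125/0.247)^(0.247/(0.247−0.125)) = (0.5061)^(2.025) = 0.2519.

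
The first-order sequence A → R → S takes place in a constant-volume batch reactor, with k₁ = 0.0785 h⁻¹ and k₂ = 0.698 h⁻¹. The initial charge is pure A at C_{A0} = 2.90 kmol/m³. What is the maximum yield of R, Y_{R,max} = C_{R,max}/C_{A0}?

0.0853

Evaluating C_R at t_opt = ln(k₂/k₁)/(k₂−k₁) gives C_{R,max}/C_{A0} = (k₁/k₂)^[k₂/(k₂−k₁)].
= (0.0785/0.698)^(0.698/(0.698−0.0785)) = (0.1125)^(1.127) = 0.08526.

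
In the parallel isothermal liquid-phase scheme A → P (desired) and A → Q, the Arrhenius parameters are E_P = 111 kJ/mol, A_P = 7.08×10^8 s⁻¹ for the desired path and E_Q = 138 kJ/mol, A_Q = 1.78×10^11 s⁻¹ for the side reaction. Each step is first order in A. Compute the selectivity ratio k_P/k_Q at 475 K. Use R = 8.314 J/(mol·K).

3.71

With equal orders, S_{P/Q} = k_P/k_Q = (A_P/A_Q)·exp[(E_Q−E_P)/(RT)].
(E_Q−E_P)/(RT) = (138−111)×10³/(8.314×475) = 27000/3949 = 6.837.
k_P/k_Q = (7.08×10^8/1.78×10^11)·exp(6.837) = 0.003978 × 931.6 = 3.71.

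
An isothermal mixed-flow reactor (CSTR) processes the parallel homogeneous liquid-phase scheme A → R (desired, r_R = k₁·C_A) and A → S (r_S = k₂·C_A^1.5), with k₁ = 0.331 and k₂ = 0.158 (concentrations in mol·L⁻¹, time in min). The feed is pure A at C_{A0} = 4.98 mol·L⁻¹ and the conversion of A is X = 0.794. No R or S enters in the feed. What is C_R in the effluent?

Exit C_A = C_{A0}(1−X) = 4.98×0.206 = 1.026 mol·L⁻¹.
Rates in a CSTR are evaluated at the outlet concentration: r_R = 0.331×1.026 = 0.3396, r_S = 0.158×1.026^1.5 = 0.1642.
Fraction of consumed A going to R: r_R/(r_R+r_S) = 0.6741.
C_R = 0.6741·C_{A0}·X = 0.6741×4.98×0.794 = 2.67 mol·L⁻¹.

2.67 mol·L⁻¹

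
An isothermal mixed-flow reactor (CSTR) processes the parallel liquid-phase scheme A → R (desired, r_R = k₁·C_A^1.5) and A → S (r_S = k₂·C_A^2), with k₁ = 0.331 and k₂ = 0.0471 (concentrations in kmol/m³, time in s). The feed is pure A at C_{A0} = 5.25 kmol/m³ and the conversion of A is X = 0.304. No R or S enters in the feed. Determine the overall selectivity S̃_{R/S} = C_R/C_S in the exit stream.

3.68

Exit C_A = C_{A0}(1−X) = 5.25×0.696 = 3.654 kmol/m³.
A CSTR operates uniformly at the exit composition, giving r_R = 2.312 and r_S = 0.6289 (each k·C_A^n at C_A = 3.654).
Overall selectivity = C_R/C_S = r_Rτ/(r_Sτ) = r_R/r_S = 3.68.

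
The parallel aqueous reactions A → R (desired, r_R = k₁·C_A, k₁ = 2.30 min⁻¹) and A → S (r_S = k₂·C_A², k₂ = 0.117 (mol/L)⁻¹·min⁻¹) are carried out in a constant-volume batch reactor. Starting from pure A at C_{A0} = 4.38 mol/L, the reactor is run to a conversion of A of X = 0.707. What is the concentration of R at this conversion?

C_A = C_{A0}(1−X) = 1.283 mol/L.
Along a PFR/batch, dC_R/dC_A = −r_R/(r_R+r_S) = −k₁/(k₁+k₂·C_A).
Integrating from C_{A0} to C_A: C_R = (2.30/0.117)·ln[(2.30+0.117·4.38)/(2.30+0.117·1.28)] = 19.66·ln(2.812/2.450) = 2.711 mol/L.

2.71 mol/L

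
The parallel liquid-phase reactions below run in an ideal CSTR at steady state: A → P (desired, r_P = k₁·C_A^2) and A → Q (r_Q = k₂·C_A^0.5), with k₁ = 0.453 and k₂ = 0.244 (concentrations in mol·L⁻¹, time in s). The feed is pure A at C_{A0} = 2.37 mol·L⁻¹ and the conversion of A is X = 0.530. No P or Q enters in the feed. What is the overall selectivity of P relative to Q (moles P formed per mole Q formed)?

2.18

Exit C_A = C_{A0}(1−X) = 2.37×0.470 = 1.114 mol·L⁻¹.
Rates in a CSTR are evaluated at the outlet concentration: r_P = 0.453×1.114^2 = 0.5621, r_Q = 0.244×1.114^0.5 = 0.2575.
Overall selectivity = C_P/C_Q = r_Pτ/(r_Qτ) = r_P/r_Q = 2.18.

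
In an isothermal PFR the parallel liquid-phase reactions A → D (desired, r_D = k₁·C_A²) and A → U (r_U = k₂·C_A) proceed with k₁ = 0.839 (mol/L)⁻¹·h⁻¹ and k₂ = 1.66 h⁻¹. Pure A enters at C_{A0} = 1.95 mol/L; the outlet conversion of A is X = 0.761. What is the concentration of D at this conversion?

C_A = C_{A0}(1−X) = 0.4660 mol/L.
Along a PFR/batch, dC_U/dC_A = −r_U/(r_D+r_U) = −k₂/(k₂+k₁·C_A).
Integrating from C_{A0} to C_A: C_U = (1.66/0.839)·ln[(1.66+0.839·1.95)/(1.66+0.839·0.466)] = 1.979·ln(3.296/2.051) = 0.9386 mol/L.
Then C_D = (C_{A0}−C_A) − C_U = 1.484 − 0.9386 = 0.5453 mol/L.

0.545 mol/L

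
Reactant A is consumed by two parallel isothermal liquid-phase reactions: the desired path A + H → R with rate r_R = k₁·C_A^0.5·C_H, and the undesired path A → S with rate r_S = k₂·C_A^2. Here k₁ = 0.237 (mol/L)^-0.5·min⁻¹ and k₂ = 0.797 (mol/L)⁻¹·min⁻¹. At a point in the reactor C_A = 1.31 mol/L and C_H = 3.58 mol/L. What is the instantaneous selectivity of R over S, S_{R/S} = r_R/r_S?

0.710

S_{R/S} = r_R/r_S = (k₁·C_A^0.5·C_H)/(k₂·C_A^2) = (k₁/k₂)·C_A^-1.5·C_H.
= (0.237×1.310^0.5×3.580) / (0.797×1.310^2) = 0.9711/1.368 = 0.710.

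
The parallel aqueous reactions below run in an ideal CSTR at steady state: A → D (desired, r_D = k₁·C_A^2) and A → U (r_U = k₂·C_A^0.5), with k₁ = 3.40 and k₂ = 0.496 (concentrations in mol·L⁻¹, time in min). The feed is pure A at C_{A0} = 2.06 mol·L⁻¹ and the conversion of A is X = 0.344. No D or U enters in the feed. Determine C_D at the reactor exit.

0.648 mol·L⁻¹

Exit C_A = C_{A0}(1−X) = 2.06×0.656 = 1.351 mol·L⁻¹.
A CSTR operates uniformly at the exit composition, giving r_D = 6.209 and r_U = 0.5766 (each k·C_A^n at C_A = 1.351).
Fraction of consumed A going to D: r_D/(r_D+r_U) = 0.9150.
C_D = 0.9150·C_{A0}·X = 0.9150×2.06×0.344 = 0.648 mol·L⁻¹.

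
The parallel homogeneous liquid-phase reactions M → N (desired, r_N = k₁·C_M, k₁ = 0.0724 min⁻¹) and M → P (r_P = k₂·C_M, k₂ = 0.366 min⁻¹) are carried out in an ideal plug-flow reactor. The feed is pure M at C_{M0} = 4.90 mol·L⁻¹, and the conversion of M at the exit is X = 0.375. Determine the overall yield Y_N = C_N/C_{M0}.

C_M = C_{M0}(1−X) = 3.062 mol·L⁻¹.
Both paths are first order in M, so the instantaneous fraction to N is constant: dC_N/d(−C_M) = k₁/(k₁+k₂) = 0.1651.
C_N = 0.1651·(C_{M0}−C_M) = 0.1651×1.838 = 0.303 mol·L⁻¹.
Y_N = C_N/C_{M0} = 0.3035/4.90 = 0.0619.

0.0619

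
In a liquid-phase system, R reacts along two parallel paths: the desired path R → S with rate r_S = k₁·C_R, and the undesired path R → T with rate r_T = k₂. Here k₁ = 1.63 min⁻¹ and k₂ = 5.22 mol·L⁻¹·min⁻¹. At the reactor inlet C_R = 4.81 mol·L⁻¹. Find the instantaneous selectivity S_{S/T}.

S_{S/T} = r_S/r_T = (k₁·C_R)/(k₂) = (k₁/k₂)·C_R.
= (1.63×4.810) / (5.22) = 7.840/5.220 = 1.50.
Since the desired path is higher order in R, keeping C_R high (PFR or concentrated feed) favours S.

1.50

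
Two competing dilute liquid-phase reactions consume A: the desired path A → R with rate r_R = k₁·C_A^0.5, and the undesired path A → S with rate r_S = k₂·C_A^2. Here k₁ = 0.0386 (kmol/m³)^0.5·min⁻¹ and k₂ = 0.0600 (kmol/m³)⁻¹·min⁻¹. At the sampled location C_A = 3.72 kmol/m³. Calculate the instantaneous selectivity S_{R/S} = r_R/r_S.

S_{R/S} = r_R/r_S = (k₁·C_A^0.5)/(k₂·C_A^2) = (k₁/k₂)·C_A^-1.5.
= (0.0386×3.720^0.5) / (0.0600×3.720^2) = 0.07445/0.8303 = 0.0897.

0.0897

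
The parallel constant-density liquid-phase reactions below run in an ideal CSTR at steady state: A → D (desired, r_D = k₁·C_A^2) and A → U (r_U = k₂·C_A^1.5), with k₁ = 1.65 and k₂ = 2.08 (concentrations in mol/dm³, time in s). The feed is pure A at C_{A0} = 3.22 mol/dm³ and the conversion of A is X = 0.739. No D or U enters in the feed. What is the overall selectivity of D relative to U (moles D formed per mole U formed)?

0.727

Exit C_A = C_{A0}(1−X) = 3.22×0.261 = 0.8404 mol/dm³.
A CSTR operates uniformly at the exit composition, giving r_D = 1.165 and r_U = 1.603 (each k·C_A^n at C_A = 0.8404).
Overall selectivity = C_D/C_U = r_Dτ/(r_Uτ) = r_D/r_U = 0.727.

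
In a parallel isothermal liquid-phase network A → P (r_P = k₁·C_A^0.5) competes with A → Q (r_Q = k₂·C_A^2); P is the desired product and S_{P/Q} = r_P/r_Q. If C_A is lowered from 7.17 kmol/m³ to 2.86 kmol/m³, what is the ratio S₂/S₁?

3.97

S_{P/Q} = (k₁/k₂)·C_A^-1.5, so S₂/S₁ = (C_{A,2}/C_{A,1})^-1.5.
= (2.86/7.17)^(-1.5) = (0.3989)^(-1.5) = 3.97.
Selectivity toward P rises as C_A falls — low-concentration operation is favoured.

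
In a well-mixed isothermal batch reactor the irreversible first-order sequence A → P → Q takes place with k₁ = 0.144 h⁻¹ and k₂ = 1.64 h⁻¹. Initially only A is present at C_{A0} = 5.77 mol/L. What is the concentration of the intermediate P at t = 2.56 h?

Solving the coupled first-order balances gives C_P(t) = [k₁/(k₂−k₁)]·C_{A0}·(e^(−k₁t) − e^(−k₂t)).
e^(−k₁t) = e^(−0.144×2.56) = e^(−0.3686) = 0.6917; e^(−k₂t) = e^(−4.198) = 0.01502.
C_P = 0.144×5.77/(1.64−0.144) × (0.6917−0.01502) = 0.5554×0.6767 = 0.3758 mol/L.

0.376 mol/L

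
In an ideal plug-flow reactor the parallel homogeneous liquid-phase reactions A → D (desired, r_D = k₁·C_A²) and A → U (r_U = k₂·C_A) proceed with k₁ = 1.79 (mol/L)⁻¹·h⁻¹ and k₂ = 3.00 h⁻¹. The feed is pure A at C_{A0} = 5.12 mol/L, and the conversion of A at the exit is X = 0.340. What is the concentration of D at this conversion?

1.24 mol/L

C_A = C_{A0}(1−X) = 3.379 mol/L.
Along a PFR/batch, dC_U/dC_A = −r_U/(r_D+r_U) = −k₂/(k₂+k₁·C_A).
Integrating from C_{A0} to C_A: C_U = (3.00/1.79)·ln[(3.00+1.79·5.12)/(3.00+1.79·3.38)] = 1.676·ln(12.16/9.049) = 0.4960 mol/L.
Then C_D = (C_{A0}−C_A) − C_U = 1.741 − 0.4960 = 1.245 mol/L.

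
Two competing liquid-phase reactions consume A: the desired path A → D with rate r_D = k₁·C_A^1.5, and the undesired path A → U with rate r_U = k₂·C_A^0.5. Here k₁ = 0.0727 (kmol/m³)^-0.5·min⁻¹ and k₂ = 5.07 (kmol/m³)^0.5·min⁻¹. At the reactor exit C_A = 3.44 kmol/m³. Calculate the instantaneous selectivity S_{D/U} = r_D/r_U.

0.0493

S_{D/U} = r_D/r_U = (k₁·C_A^1.5)/(k₂·C_A^0.5) = (k₁/k₂)·C_A.
= (0.0727×3.440^1.5) / (5.07×3.440^0.5) = 0.4638/9.403 = 0.0493.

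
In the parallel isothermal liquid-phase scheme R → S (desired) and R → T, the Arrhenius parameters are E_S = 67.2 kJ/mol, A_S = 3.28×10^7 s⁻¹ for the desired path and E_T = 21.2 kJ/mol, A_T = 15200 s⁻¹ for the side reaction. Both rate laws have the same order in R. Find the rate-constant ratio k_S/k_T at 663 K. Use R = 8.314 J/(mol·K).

With equal orders, S_{S/T} = k_S/k_T = (A_S/A_T)·exp[(E_T−E_S)/(RT)].
(E_T−E_S)/(RT) = (21.2−67.2)×10³/(8.314×663) = -46000/5512 = -8.345.
k_S/k_T = (3.28×10^7/15200)·exp(-8.345) = 2158 × 2.375×10^-4 = 0.513.
Since E_S > E_T, raising the temperature improves selectivity toward S.

0.513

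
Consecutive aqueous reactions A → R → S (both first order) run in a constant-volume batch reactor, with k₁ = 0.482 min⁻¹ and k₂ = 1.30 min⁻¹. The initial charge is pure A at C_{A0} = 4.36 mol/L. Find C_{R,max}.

Evaluating C_R at t_opt = ln(k₂/k₁)/(k₂−k₁) gives C_{R,max}/C_{A0} = (k₁/k₂)^[k₂/(k₂−k₁)].
= (0.482/1.30)^(1.30/(1.30−0.482)) = (0.3708)^(1.589) = 0.2066.
C_{R,max} = 0.2066×4.36 = 0.901 mol/L.

0.901 mol/L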